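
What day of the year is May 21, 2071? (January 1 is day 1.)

Days in months before May: 31 + 28 + 31 + 30 = 120.
Plus 21 days into May → day 141.

141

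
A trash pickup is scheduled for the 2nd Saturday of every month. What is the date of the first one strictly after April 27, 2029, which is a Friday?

May 12, 2029

April 2029 starts on a Sunday; its first Saturday is the 7th, so the 2nd Saturday is the 14th — April 14, 2029.
That is not after April 27, 2029, so look at May 2029.
May 2029 starts on a Tuesday; its first Saturday is the 5th, so the 2nd Saturday is the 12th — May 12, 2029.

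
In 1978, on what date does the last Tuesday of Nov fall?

Nov 1978 begins on a Wednesday, so the first Tuesday is Nov 7 (6 days later).
Nov 1978 has 30 days. Adding weeks: 7, 14, 21, 28 — the last one ≤ 30 is the 28th.

Nov 28, 1978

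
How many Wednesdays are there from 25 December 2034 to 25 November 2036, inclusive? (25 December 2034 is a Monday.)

100

25 December 2034 is a Monday; the first Wednesday on or after it is 27 December 2034 (2 days later).
From 27 December 2034 to 25 November 2036: 4 + 365 + 330 = 699 days (rest of 2034, 2035, to 25 November 2036 in 2036).
699 ÷ 7 = 99 full weeks with remainder 6, so 99 more Wednesdays after the first → 100.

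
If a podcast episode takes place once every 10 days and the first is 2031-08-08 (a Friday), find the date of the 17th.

The 17th occurrence is 16 intervals after the first: 16 × 10 = 160 days after 2031-08-08.
August has 31 days — 23 days to the end of August leaves 137.
September has 30 days (107 left).
October has 31 days (76 left).
November has 30 days (46 left).
December has 31 days (15 left).
15 days into January → 2032-01-15.

2032-01-15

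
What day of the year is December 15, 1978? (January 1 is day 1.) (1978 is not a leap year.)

349

Days in months before December: 31 + 28 + 31 + 30 + 31 + 30 + 31 + 31 + 30 + 31 + 30 = 334.
Plus 15 days into December → day 349.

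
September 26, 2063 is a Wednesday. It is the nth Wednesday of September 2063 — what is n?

4th

Day 26 falls in week ⌈26/7⌉ of the month.
Days 1–7 hold the 1st Wednesday, 8–14 the 2nd, 15–21 the 3rd, 22–28 the 4th, 29–31 the 5th.
26 is in the range for the 4th.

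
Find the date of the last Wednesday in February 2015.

February 2015 begins on a Sunday, so the first Wednesday is February 4 (3 days later).
February 2015 has 28 days. Adding weeks: 4, 11, 18, 25 — the last one ≤ 28 is the 25th.

2015-02-25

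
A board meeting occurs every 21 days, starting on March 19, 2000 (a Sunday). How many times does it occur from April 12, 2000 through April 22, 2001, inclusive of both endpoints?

Occurrences land 21·i days after March 19, 2000 for i = 0, 1, 2, …
April 12, 2000 is 24 days after the start; 24 ÷ 21 = 1 remainder 3; since the remainder is 3, round up to i = 2. First occurrence in the window: #3 on April 30, 2000 (2×21 = 42 days in).
April 22, 2001 is 399 days after the start; 399 ÷ 21 = 19 remainder 0. Last occurrence in the window: #20 on April 22, 2001.
Occurrences #3 through #20: 18 in total.

18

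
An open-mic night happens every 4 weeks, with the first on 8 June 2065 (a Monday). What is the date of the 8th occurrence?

21 December 2065

The 8th occurrence is 7 intervals after the first: 7 × 28 = 196 days after 8 June 2065.
June has 30 days — 22 days to the end of June leaves 174.
July has 31 days (143 left).
August has 31 days (112 left).
September has 30 days (82 left).
October has 31 days (51 left).
November has 30 days (21 left).
21 days into December → 21 December 2065.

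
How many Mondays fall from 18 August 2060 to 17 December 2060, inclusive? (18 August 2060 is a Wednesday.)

18 August 2060 is a Wednesday; the first Monday on or after it is 23 August 2060 (5 days later).
From 23 August 2060 to 17 December 2060: 8 + 30 + 31 + 30 + 17 = 116 days (rest of August, September, October, November, December).
116 ÷ 7 = 16 full weeks with remainder 4, so 16 more Mondays after the first → 17.

17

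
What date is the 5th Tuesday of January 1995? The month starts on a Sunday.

January 1995 begins on a Sunday, so the first Tuesday is January 3 (2 days later).
The 5th Tuesday is 4 weeks later: 3 + 28 = 31.

January 31, 1995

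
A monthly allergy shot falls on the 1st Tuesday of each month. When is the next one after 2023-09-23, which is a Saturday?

2023-10-03

September 2023 starts on a Friday, so its 1st Tuesday is 2023-09-05 (4 days in).
That is not after 2023-09-23, so look at October 2023.
October 2023 starts on a Sunday, so its 1st Tuesday is 2023-10-03 (2 days in).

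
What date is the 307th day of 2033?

Jan has 31 days (307 − 31 = 276 remain).
Feb has 28 days (276 − 28 = 248 remain).
Mar has 31 days (248 − 31 = 217 remain).
Apr has 30 days (217 − 30 = 187 remain).
May has 31 days (187 − 31 = 156 remain).
Jun has 30 days (156 − 30 = 126 remain).
Jul has 31 days (126 − 31 = 95 remain).
Aug has 31 days (95 − 31 = 64 remain).
Sep has 30 days (64 − 30 = 34 remain).
Oct has 31 days (34 − 31 = 3 remain).
3 into Nov → Nov 3.

Nov 3, 2033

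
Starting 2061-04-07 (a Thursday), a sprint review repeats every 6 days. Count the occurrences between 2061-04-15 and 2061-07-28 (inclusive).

17

Occurrences land 6·i days after 2061-04-07 for i = 0, 1, 2, …
2061-04-15 is 8 days after the start; 8 ÷ 6 = 1 remainder 2; since the remainder is 2, round up to i = 2. First occurrence in the window: #3 on 2061-04-19 (2×6 = 12 days in).
2061-07-28 is 112 days after the start; 112 ÷ 6 = 18 remainder 4. Last occurrence in the window: #19 on 2061-07-24.
Occurrences #3 through #19: 17 in total.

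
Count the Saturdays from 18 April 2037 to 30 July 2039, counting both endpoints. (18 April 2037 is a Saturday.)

18 April 2037 is a Saturday; the first Saturday on or after it is 18 April 2037.
From 18 April 2037 to 30 July 2039: 257 + 365 + 211 = 833 days (rest of 2037, 2038, to 30 July 2039 in 2039).
833 ÷ 7 = 119 full weeks with remainder 0, so 119 more Saturdays after the first → 120.

120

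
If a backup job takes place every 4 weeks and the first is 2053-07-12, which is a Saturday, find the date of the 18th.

The 18th occurrence is 17 intervals after the first: 17 × 28 = 476 days after 2053-07-12.
July has 31 days — 19 days to the end of July leaves 457.
From end of July to end of 2053 is 153 days (304 left).
January has 31 days (273 left).
February has 28 days (245 left).
March has 31 days (214 left).
April has 30 days (184 left).
May has 31 days (153 left).
June has 30 days (123 left).
July has 31 days (92 left).
August has 31 days (61 left).
September has 30 days (31 left).
31 days into October → 2054-10-31.

2054-10-31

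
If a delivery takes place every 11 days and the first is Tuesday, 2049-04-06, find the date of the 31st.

The 31st occurrence is 30 intervals after the first: 30 × 11 = 330 days after 2049-04-06.
April has 30 days — 24 days to the end of April leaves 306.
May has 31 days (275 left).
June has 30 days (245 left).
July has 31 days (214 left).
August has 31 days (183 left).
September has 30 days (153 left).
October has 31 days (122 left).
November has 30 days (92 left).
December has 31 days (61 left).
January has 31 days (30 left).
February has 28 days (2 left).
2 days into March → 2050-03-02.

2050-03-02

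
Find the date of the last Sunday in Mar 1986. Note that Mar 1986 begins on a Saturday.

Mar 1986 begins on a Saturday, so the first Sunday is Mar 2 (1 day later).
Mar 1986 has 31 days. Adding weeks: 2, 9, 16, 23, 30 — the last one ≤ 31 is the 30th.

Mar 30, 1986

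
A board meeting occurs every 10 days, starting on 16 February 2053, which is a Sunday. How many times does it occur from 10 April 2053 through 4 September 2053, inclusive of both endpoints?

Occurrences land 10·i days after 16 February 2053 for i = 0, 1, 2, …
10 April 2053 is 53 days after the start; 53 ÷ 10 = 5 remainder 3; since the remainder is 3, round up to i = 6. First occurrence in the window: #7 on 17 April 2053 (6×10 = 60 days in).
4 September 2053 is 200 days after the start; 200 ÷ 10 = 20 remainder 0. Last occurrence in the window: #21 on 4 September 2053.
Occurrences #7 through #21: 15 in total.

15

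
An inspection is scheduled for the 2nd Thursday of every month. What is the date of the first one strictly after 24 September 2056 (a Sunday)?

12 October 2056

September 2056 starts on a Friday; its first Thursday is the 7th, so the 2nd Thursday is the 14th — 14 September 2056.
That is not after 24 September 2056, so look at October 2056.
October 2056 starts on a Sunday; its first Thursday is the 5th, so the 2nd Thursday is the 12th — 12 October 2056.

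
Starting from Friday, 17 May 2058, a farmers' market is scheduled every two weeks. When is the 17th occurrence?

27 December 2058

The 17th occurrence is 16 intervals after the first: 16 × 14 = 224 days after 17 May 2058.
May has 31 days — 14 days to the end of May leaves 210.
June has 30 days (180 left).
July has 31 days (149 left).
August has 31 days (118 left).
September has 30 days (88 left).
October has 31 days (57 left).
November has 30 days (27 left).
27 days into December → 27 December 2058.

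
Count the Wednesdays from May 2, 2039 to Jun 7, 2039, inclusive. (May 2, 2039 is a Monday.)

May 2, 2039 is a Monday; the first Wednesday on or after it is May 4, 2039 (2 days later).
From May 4, 2039 to Jun 7, 2039: 27 + 7 = 34 days (rest of May, Jun).
34 ÷ 7 = 4 full weeks with remainder 6, so 4 more Wednesdays after the first → 5.

5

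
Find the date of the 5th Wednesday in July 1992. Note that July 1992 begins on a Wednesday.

July 1992 begins on a Wednesday, so the first Wednesday is July 1.
The 5th Wednesday is 4 weeks later: 1 + 28 = 29.

1992-07-29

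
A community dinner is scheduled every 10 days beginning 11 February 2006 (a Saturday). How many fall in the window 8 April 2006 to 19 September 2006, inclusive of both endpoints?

17

Occurrences land 10·i days after 11 February 2006 for i = 0, 1, 2, …
8 April 2006 is 56 days after the start; 56 ÷ 10 = 5 remainder 6; since the remainder is 6, round up to i = 6. First occurrence in the window: #7 on 12 April 2006 (6×10 = 60 days in).
19 September 2006 is 220 days after the start; 220 ÷ 10 = 22 remainder 0. Last occurrence in the window: #23 on 19 September 2006.
Occurrences #7 through #23: 17 in total.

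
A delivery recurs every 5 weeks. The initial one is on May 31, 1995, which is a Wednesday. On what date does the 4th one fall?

September 13, 1995

The 4th occurrence is 3 intervals after the first: 3 × 35 = 105 days after May 31, 1995.
May has 31 days — 0 days to the end of May leaves 105.
June has 30 days (75 left).
July has 31 days (44 left).
August has 31 days (13 left).
13 days into September → September 13, 1995.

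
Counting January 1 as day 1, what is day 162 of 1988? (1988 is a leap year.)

10 June 1988

January has 31 days (162 − 31 = 131 remain).
February has 29 days (131 − 29 = 102 remain).
March has 31 days (102 − 31 = 71 remain).
April has 30 days (71 − 30 = 41 remain).
May has 31 days (41 − 31 = 10 remain).
10 into June → June 10.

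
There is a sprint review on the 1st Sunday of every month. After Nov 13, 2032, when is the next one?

Nov 2032 starts on a Monday, so its 1st Sunday is Nov 7, 2032 (6 days in).
That is not after Nov 13, 2032, so look at Dec 2032.
Dec 2032 starts on a Wednesday, so its 1st Sunday is Dec 5, 2032 (4 days in).

Dec 5, 2032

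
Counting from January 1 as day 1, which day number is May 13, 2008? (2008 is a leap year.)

134

Days in months before May: 31 + 29 + 31 + 30 = 121.
Plus 13 days into May → day 134.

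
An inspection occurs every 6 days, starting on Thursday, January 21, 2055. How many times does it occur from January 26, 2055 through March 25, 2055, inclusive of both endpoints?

Occurrences land 6·i days after January 21, 2055 for i = 0, 1, 2, …
January 26, 2055 is 5 days after the start; 5 ÷ 6 = 0 remainder 5; since the remainder is 5, round up to i = 1. First occurrence in the window: #2 on January 27, 2055 (1×6 = 6 days in).
March 25, 2055 is 63 days after the start; 63 ÷ 6 = 10 remainder 3. Last occurrence in the window: #11 on March 22, 2055.
Occurrences #2 through #11: 10 in total.

10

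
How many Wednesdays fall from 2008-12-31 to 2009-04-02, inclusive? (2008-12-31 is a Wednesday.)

2008-12-31 is a Wednesday; the first Wednesday on or after it is 2008-12-31.
From 2008-12-31 to 2009-04-02: 0 + 31 + 28 + 31 + 2 = 92 days (rest of December, January, February, March, April).
92 ÷ 7 = 13 full weeks with remainder 1, so 13 more Wednesdays after the first → 14.

14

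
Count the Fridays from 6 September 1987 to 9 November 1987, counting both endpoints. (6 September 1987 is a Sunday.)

6 September 1987 is a Sunday; the first Friday on or after it is 11 September 1987 (5 days later).
From 11 September 1987 to 9 November 1987: 19 + 31 + 9 = 59 days (rest of September, October, November).
59 ÷ 7 = 8 full weeks with remainder 3, so 8 more Fridays after the first → 9.

9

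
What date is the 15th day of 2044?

15 into Jan → Jan 15.

Jan 15, 2044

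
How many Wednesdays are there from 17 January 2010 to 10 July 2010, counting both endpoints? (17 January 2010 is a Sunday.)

17 January 2010 is a Sunday; the first Wednesday on or after it is 20 January 2010 (3 days later).
From 20 January 2010 to 10 July 2010: 11 + 28 + 31 + 30 + 31 + 30 + 10 = 171 days (rest of January, February, March, April, May, June, July).
171 ÷ 7 = 24 full weeks with remainder 3, so 24 more Wednesdays after the first → 25.

25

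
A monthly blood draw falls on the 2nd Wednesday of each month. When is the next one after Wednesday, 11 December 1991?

8 January 1992

December 1991 starts on a Sunday; its first Wednesday is the 4th, so the 2nd Wednesday is the 11th — 11 December 1991.
That is not after 11 December 1991, so look at January 1992.
January 1992 starts on a Wednesday; its first Wednesday is the 1st, so the 2nd Wednesday is the 8th — 8 January 1992.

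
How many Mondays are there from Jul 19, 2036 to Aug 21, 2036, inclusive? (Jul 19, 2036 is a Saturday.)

5

Jul 19, 2036 is a Saturday; the first Monday on or after it is Jul 21, 2036 (2 days later).
From Jul 21, 2036 to Aug 21, 2036: 10 + 21 = 31 days (rest of Jul, Aug).
31 ÷ 7 = 4 full weeks with remainder 3, so 4 more Mondays after the first → 5.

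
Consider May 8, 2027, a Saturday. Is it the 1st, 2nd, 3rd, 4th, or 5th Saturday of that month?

Day 8 falls in week ⌈8/7⌉ of the month.
Days 1–7 hold the 1st Saturday, 8–14 the 2nd, 15–21 the 3rd, 22–28 the 4th, 29–31 the 5th.
8 is in the range for the 2nd.

2nd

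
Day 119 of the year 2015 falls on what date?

January has 31 days (119 − 31 = 88 remain).
February has 28 days (88 − 28 = 60 remain).
March has 31 days (60 − 31 = 29 remain).
29 into April → April 29.

April 29, 2015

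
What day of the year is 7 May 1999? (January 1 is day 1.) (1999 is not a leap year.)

Days in months before May: 31 + 28 + 31 + 30 = 120.
Plus 7 days into May → day 127.

127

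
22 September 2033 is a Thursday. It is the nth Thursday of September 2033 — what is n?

Day 22 falls in week ⌈22/7⌉ of the month.
Days 1–7 hold the 1st Thursday, 8–14 the 2nd, 15–21 the 3rd, 22–28 the 4th, 29–31 the 5th.
22 is in the range for the 4th.

4th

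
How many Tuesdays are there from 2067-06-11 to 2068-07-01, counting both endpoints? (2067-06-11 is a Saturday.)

2067-06-11 is a Saturday; the first Tuesday on or after it is 2067-06-14 (3 days later).
From 2067-06-14 to 2068-07-01: 200 + 183 = 383 days (rest of 2067, to 2068-07-01 in 2068).
383 ÷ 7 = 54 full weeks with remainder 5, so 54 more Tuesdays after the first → 55.

55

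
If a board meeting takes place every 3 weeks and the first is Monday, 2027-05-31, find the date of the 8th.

The 8th occurrence is 7 intervals after the first: 7 × 21 = 147 days after 2027-05-31.
May has 31 days — 0 days to the end of May leaves 147.
June has 30 days (117 left).
July has 31 days (86 left).
August has 31 days (55 left).
September has 30 days (25 left).
25 days into October → 2027-10-25.

2027-10-25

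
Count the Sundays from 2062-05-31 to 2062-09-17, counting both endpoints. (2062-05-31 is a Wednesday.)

2062-05-31 is a Wednesday; the first Sunday on or after it is 2062-06-04 (4 days later).
From 2062-06-04 to 2062-09-17: 26 + 31 + 31 + 17 = 105 days (rest of June, July, August, September).
105 ÷ 7 = 15 full weeks with remainder 0, so 15 more Sundays after the first → 16.

16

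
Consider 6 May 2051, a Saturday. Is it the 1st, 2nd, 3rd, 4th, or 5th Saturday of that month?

1st

Day 6 falls in week ⌈6/7⌉ of the month.
Days 1–7 hold the 1st Saturday, 8–14 the 2nd, 15–21 the 3rd, 22–28 the 4th, 29–31 the 5th.
6 is in the range for the 1st.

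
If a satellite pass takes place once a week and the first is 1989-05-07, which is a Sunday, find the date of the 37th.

1990-01-14

The 37th occurrence is 36 intervals after the first: 36 × 7 = 252 days after 1989-05-07.
May has 31 days — 24 days to the end of May leaves 228.
June has 30 days (198 left).
July has 31 days (167 left).
August has 31 days (136 left).
September has 30 days (106 left).
October has 31 days (75 left).
November has 30 days (45 left).
December has 31 days (14 left).
14 days into January → 1990-01-14.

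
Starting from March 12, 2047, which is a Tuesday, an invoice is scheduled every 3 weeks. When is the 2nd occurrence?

The 2nd occurrence is 1 interval after the first: 1 × 21 = 21 days after March 12, 2047.
March has 31 days — 19 days to the end of March leaves 2.
2 days into April → April 2, 2047.

April 2, 2047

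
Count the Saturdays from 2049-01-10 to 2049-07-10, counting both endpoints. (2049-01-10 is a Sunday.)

2049-01-10 is a Sunday; the first Saturday on or after it is 2049-01-16 (6 days later).
From 2049-01-16 to 2049-07-10: 15 + 28 + 31 + 30 + 31 + 30 + 10 = 175 days (rest of January, February, March, April, May, June, July).
175 ÷ 7 = 25 full weeks with remainder 0, so 25 more Saturdays after the first → 26.

26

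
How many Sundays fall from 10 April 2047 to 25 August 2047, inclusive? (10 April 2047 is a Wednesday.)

20

10 April 2047 is a Wednesday; the first Sunday on or after it is 14 April 2047 (4 days later).
From 14 April 2047 to 25 August 2047: 16 + 31 + 30 + 31 + 25 = 133 days (rest of April, May, June, July, August).
133 ÷ 7 = 19 full weeks with remainder 0, so 19 more Sundays after the first → 20.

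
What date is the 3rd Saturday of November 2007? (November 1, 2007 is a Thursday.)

November 2007 begins on a Thursday, so the first Saturday is November 3 (2 days later).
The 3rd Saturday is 2 weeks later: 3 + 14 = 17.

November 17, 2007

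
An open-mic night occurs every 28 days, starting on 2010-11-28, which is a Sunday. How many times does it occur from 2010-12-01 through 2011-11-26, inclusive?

12

Occurrences land 28·i days after 2010-11-28 for i = 0, 1, 2, …
2010-12-01 is 3 days after the start; 3 ÷ 28 = 0 remainder 3; since the remainder is 3, round up to i = 1. First occurrence in the window: #2 on 2010-12-26 (1×28 = 28 days in).
2011-11-26 is 363 days after the start; 363 ÷ 28 = 12 remainder 27. Last occurrence in the window: #13 on 2011-10-30.
Occurrences #2 through #13: 12 in total.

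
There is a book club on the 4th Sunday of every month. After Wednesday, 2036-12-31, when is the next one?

2037-01-25

December 2036 starts on a Monday; its first Sunday is the 7th, so the 4th Sunday is the 28th — 2036-12-28.
That is not after 2036-12-31, so look at January 2037.
January 2037 starts on a Thursday; its first Sunday is the 4th, so the 4th Sunday is the 25th — 2037-01-25.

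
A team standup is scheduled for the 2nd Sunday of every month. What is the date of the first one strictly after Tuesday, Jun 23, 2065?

Jun 2065 starts on a Monday; its first Sunday is the 7th, so the 2nd Sunday is the 14th — Jun 14, 2065.
That is not after Jun 23, 2065, so look at Jul 2065.
Jul 2065 starts on a Wednesday; its first Sunday is the 5th, so the 2nd Sunday is the 12th — Jul 12, 2065.

Jul 12, 2065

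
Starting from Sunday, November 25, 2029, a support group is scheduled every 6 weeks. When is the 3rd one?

The 3rd occurrence is 2 intervals after the first: 2 × 42 = 84 days after November 25, 2029.
November has 30 days — 5 days to the end of November leaves 79.
December has 31 days (48 left).
January has 31 days (17 left).
17 days into February → February 17, 2030.

February 17, 2030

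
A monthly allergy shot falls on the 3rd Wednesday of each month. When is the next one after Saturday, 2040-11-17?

2040-11-21

November 2040 starts on a Thursday; its first Wednesday is the 7th, so the 3rd Wednesday is the 21st — 2040-11-21.
2040-11-21 is after 2040-11-17, so that is the next one.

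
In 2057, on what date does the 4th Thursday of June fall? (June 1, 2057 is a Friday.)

June 28, 2057

June 2057 begins on a Friday, so the first Thursday is June 7 (6 days later).
The 4th Thursday is 3 weeks later: 7 + 21 = 28.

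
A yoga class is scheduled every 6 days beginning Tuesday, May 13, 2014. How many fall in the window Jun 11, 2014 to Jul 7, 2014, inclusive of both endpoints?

5

Occurrences land 6·i days after May 13, 2014 for i = 0, 1, 2, …
Jun 11, 2014 is 29 days after the start; 29 ÷ 6 = 4 remainder 5; since the remainder is 5, round up to i = 5. First occurrence in the window: #6 on Jun 12, 2014 (5×6 = 30 days in).
Jul 7, 2014 is 55 days after the start; 55 ÷ 6 = 9 remainder 1. Last occurrence in the window: #10 on Jul 6, 2014.
Occurrences #6 through #10: 5 in total.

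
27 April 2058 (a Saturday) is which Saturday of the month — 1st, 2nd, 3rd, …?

4th

Day 27 falls in week ⌈27/7⌉ of the month.
Days 1–7 hold the 1st Saturday, 8–14 the 2nd, 15–21 the 3rd, 22–28 the 4th, 29–31 the 5th.
27 is in the range for the 4th.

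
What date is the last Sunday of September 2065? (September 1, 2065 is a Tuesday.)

September 2065 begins on a Tuesday, so the first Sunday is September 6 (5 days later).
September 2065 has 30 days. Adding weeks: 6, 13, 20, 27 — the last one ≤ 30 is the 27th.

27 September 2065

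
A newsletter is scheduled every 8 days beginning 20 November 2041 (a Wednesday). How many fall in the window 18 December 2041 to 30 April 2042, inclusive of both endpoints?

Occurrences land 8·i days after 20 November 2041 for i = 0, 1, 2, …
18 December 2041 is 28 days after the start; 28 ÷ 8 = 3 remainder 4; since the remainder is 4, round up to i = 4. First occurrence in the window: #5 on 22 December 2041 (4×8 = 32 days in).
30 April 2042 is 161 days after the start; 161 ÷ 8 = 20 remainder 1. Last occurrence in the window: #21 on 29 April 2042.
Occurrences #5 through #21: 17 in total.

17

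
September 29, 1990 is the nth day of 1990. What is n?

272

Days in months before September: 31 + 28 + 31 + 30 + 31 + 30 + 31 + 31 = 243.
Plus 29 days into September → day 272.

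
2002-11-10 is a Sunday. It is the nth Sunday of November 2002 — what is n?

2nd

Day 10 falls in week ⌈10/7⌉ of the month.
Days 1–7 hold the 1st Sunday, 8–14 the 2nd, 15–21 the 3rd, 22–28 the 4th, 29–31 the 5th.
10 is in the range for the 2nd.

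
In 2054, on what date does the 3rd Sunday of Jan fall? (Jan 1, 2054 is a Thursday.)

Jan 18, 2054

Jan 2054 begins on a Thursday, so the first Sunday is Jan 4 (3 days later).
The 3rd Sunday is 2 weeks later: 4 + 14 = 18.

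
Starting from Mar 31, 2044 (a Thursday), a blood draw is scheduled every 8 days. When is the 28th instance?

Nov 2, 2044

The 28th occurrence is 27 intervals after the first: 27 × 8 = 216 days after Mar 31, 2044.
Mar has 31 days — 0 days to the end of Mar leaves 216.
Apr has 30 days (186 left).
May has 31 days (155 left).
Jun has 30 days (125 left).
Jul has 31 days (94 left).
Aug has 31 days (63 left).
Sep has 30 days (33 left).
Oct has 31 days (2 left).
2 days into Nov → Nov 2, 2044.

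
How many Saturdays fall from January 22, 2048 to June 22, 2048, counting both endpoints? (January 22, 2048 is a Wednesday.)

22

January 22, 2048 is a Wednesday; the first Saturday on or after it is January 25, 2048 (3 days later).
From January 25, 2048 to June 22, 2048: 6 + 29 + 31 + 30 + 31 + 22 = 149 days (rest of January, February, March, April, May, June).
149 ÷ 7 = 21 full weeks with remainder 2, so 21 more Saturdays after the first → 22.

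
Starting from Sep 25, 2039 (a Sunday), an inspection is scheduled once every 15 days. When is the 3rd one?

Oct 25, 2039

The 3rd occurrence is 2 intervals after the first: 2 × 15 = 30 days after Sep 25, 2039.
Sep has 30 days — 5 days to the end of Sep leaves 25.
25 days into Oct → Oct 25, 2039.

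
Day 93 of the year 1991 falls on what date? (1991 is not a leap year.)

Apr 3, 1991

Jan has 31 days (93 − 31 = 62 remain).
Feb has 28 days (62 − 28 = 34 remain).
Mar has 31 days (34 − 31 = 3 remain).
3 into Apr → Apr 3.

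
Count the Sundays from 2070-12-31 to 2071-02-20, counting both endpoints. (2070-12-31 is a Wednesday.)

2070-12-31 is a Wednesday; the first Sunday on or after it is 2071-01-04 (4 days later).
From 2071-01-04 to 2071-02-20: 27 + 20 = 47 days (rest of January, February).
47 ÷ 7 = 6 full weeks with remainder 5, so 6 more Sundays after the first → 7.

7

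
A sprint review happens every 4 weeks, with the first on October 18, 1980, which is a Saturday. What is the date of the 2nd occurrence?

November 15, 1980

The 2nd occurrence is 1 interval after the first: 1 × 28 = 28 days after October 18, 1980.
October has 31 days — 13 days to the end of October leaves 15.
15 days into November → November 15, 1980.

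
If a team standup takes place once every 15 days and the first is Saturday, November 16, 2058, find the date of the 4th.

December 31, 2058

The 4th occurrence is 3 intervals after the first: 3 × 15 = 45 days after November 16, 2058.
November has 30 days — 14 days to the end of November leaves 31.
31 days into December → December 31, 2058.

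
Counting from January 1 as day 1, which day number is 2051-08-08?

Days in months before August: 31 + 28 + 31 + 30 + 31 + 30 + 31 = 212.
Plus 8 days into August → day 220.

220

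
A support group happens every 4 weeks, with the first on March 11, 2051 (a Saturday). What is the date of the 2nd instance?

The 2nd occurrence is 1 interval after the first: 1 × 28 = 28 days after March 11, 2051.
March has 31 days — 20 days to the end of March leaves 8.
8 days into April → April 8, 2051.

April 8, 2051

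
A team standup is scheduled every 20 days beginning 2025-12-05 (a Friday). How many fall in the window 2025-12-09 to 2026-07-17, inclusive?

11

Occurrences land 20·i days after 2025-12-05 for i = 0, 1, 2, …
2025-12-09 is 4 days after the start; 4 ÷ 20 = 0 remainder 4; since the remainder is 4, round up to i = 1. First occurrence in the window: #2 on 2025-12-25 (1×20 = 20 days in).
2026-07-17 is 224 days after the start; 224 ÷ 20 = 11 remainder 4. Last occurrence in the window: #12 on 2026-07-13.
Occurrences #2 through #12: 11 in total.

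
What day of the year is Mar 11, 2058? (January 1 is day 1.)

Days in months before Mar: 31 + 28 = 59.
Plus 11 days into Mar → day 70.

70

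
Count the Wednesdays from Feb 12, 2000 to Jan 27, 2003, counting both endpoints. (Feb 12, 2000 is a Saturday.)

Feb 12, 2000 is a Saturday; the first Wednesday on or after it is Feb 16, 2000 (4 days later).
From Feb 16, 2000 to Jan 27, 2003: 319 + 365 + 365 + 27 = 1076 days (rest of 2000, 2001, 2002, to Jan 27, 2003 in 2003).
1076 ÷ 7 = 153 full weeks with remainder 5, so 153 more Wednesdays after the first → 154.

154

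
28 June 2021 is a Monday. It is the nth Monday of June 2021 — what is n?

4th

Day 28 falls in week ⌈28/7⌉ of the month.
Days 1–7 hold the 1st Monday, 8–14 the 2nd, 15–21 the 3rd, 22–28 the 4th, 29–31 the 5th.
28 is in the range for the 4th.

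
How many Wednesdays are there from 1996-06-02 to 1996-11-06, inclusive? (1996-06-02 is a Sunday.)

1996-06-02 is a Sunday; the first Wednesday on or after it is 1996-06-05 (3 days later).
From 1996-06-05 to 1996-11-06: 25 + 31 + 31 + 30 + 31 + 6 = 154 days (rest of June, July, August, September, October, November).
154 ÷ 7 = 22 full weeks with remainder 0, so 22 more Wednesdays after the first → 23.

23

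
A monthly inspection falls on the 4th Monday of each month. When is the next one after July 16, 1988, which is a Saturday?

July 1988 starts on a Friday; its first Monday is the 4th, so the 4th Monday is the 25th — July 25, 1988.
July 25, 1988 is after July 16, 1988, so that is the next one.

July 25, 1988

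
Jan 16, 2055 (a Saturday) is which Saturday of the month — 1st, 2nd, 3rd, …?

Day 16 falls in week ⌈16/7⌉ of the month.
Days 1–7 hold the 1st Saturday, 8–14 the 2nd, 15–21 the 3rd, 22–28 the 4th, 29–31 the 5th.
16 is in the range for the 3rd.

3rd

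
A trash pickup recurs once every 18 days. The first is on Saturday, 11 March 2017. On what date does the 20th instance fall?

16 February 2018

The 20th occurrence is 19 intervals after the first: 19 × 18 = 342 days after 11 March 2017.
March has 31 days — 20 days to the end of March leaves 322.
April has 30 days (292 left).
May has 31 days (261 left).
June has 30 days (231 left).
July has 31 days (200 left).
August has 31 days (169 left).
September has 30 days (139 left).
October has 31 days (108 left).
November has 30 days (78 left).
December has 31 days (47 left).
January has 31 days (16 left).
16 days into February → 16 February 2018.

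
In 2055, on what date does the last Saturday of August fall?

August 2055 begins on a Sunday, so the first Saturday is August 7 (6 days later).
August 2055 has 31 days. Adding weeks: 7, 14, 21, 28 — the last one ≤ 31 is the 28th.

2055-08-28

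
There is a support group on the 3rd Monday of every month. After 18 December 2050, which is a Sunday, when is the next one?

December 2050 starts on a Thursday; its first Monday is the 5th, so the 3rd Monday is the 19th — 19 December 2050.
19 December 2050 is after 18 December 2050, so that is the next one.

19 December 2050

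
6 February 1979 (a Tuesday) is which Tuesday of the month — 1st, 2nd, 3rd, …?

Day 6 falls in week ⌈6/7⌉ of the month.
Days 1–7 hold the 1st Tuesday, 8–14 the 2nd, 15–21 the 3rd, 22–28 the 4th, 29–31 the 5th.
6 is in the range for the 1st.

1st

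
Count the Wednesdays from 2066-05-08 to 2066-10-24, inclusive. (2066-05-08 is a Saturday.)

2066-05-08 is a Saturday; the first Wednesday on or after it is 2066-05-12 (4 days later).
From 2066-05-12 to 2066-10-24: 19 + 30 + 31 + 31 + 30 + 24 = 165 days (rest of May, June, July, August, September, October).
165 ÷ 7 = 23 full weeks with remainder 4, so 23 more Wednesdays after the first → 24.

24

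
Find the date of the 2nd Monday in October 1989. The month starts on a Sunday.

October 1989 begins on a Sunday, so the first Monday is October 2 (1 day later).
The 2nd Monday is 1 weeks later: 2 + 7 = 9.

October 9, 1989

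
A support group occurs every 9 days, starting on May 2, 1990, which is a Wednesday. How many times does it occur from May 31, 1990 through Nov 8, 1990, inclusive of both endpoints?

Occurrences land 9·i days after May 2, 1990 for i = 0, 1, 2, …
May 31, 1990 is 29 days after the start; 29 ÷ 9 = 3 remainder 2; since the remainder is 2, round up to i = 4. First occurrence in the window: #5 on Jun 7, 1990 (4×9 = 36 days in).
Nov 8, 1990 is 190 days after the start; 190 ÷ 9 = 21 remainder 1. Last occurrence in the window: #22 on Nov 7, 1990.
Occurrences #5 through #22: 18 in total.

18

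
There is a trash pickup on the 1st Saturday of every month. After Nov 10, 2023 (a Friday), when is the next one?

Nov 2023 starts on a Wednesday, so its 1st Saturday is Nov 4, 2023 (3 days in).
That is not after Nov 10, 2023, so look at Dec 2023.
Dec 2023 starts on a Friday, so its 1st Saturday is Dec 2, 2023 (1 day in).

Dec 2, 2023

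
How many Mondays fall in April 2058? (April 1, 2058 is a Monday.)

April 1, 2058 is a Monday; the first Monday on or after it is April 1, 2058.
From April 1, 2058 to April 30, 2058 is 30 − 1 = 29 days.
29 ÷ 7 = 4 full weeks with remainder 1, so 4 more Mondays after the first → 5.

5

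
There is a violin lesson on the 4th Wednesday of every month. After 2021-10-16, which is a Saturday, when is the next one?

October 2021 starts on a Friday; its first Wednesday is the 6th, so the 4th Wednesday is the 27th — 2021-10-27.
2021-10-27 is after 2021-10-16, so that is the next one.

2021-10-27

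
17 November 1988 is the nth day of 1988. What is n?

322

Days in months before November: 31 + 29 + 31 + 30 + 31 + 30 + 31 + 31 + 30 + 31 = 305.
Plus 17 days into November → day 322.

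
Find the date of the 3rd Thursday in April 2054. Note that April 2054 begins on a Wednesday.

2054-04-16

April 2054 begins on a Wednesday, so the first Thursday is April 2 (1 day later).
The 3rd Thursday is 2 weeks later: 2 + 14 = 16.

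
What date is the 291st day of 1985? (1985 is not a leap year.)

Oct 18, 1985

Jan has 31 days (291 − 31 = 260 remain).
Feb has 28 days (260 − 28 = 232 remain).
Mar has 31 days (232 − 31 = 201 remain).
Apr has 30 days (201 − 30 = 171 remain).
May has 31 days (171 − 31 = 140 remain).
Jun has 30 days (140 − 30 = 110 remain).
Jul has 31 days (110 − 31 = 79 remain).
Aug has 31 days (79 − 31 = 48 remain).
Sep has 30 days (48 − 30 = 18 remain).
18 into Oct → Oct 18.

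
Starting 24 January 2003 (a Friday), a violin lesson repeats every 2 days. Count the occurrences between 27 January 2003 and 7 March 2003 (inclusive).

Occurrences land 2·i days after 24 January 2003 for i = 0, 1, 2, …
27 January 2003 is 3 days after the start; 3 ÷ 2 = 1 remainder 1; since the remainder is 1, round up to i = 2. First occurrence in the window: #3 on 28 January 2003 (2×2 = 4 days in).
7 March 2003 is 42 days after the start; 42 ÷ 2 = 21 remainder 0. Last occurrence in the window: #22 on 7 March 2003.
Occurrences #3 through #22: 20 in total.

20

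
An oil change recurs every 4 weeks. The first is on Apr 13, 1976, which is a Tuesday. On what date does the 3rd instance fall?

Jun 8, 1976

The 3rd occurrence is 2 intervals after the first: 2 × 28 = 56 days after Apr 13, 1976.
Apr has 30 days — 17 days to the end of Apr leaves 39.
May has 31 days (8 left).
8 days into Jun → Jun 8, 1976.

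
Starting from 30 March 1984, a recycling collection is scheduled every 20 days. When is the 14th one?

15 December 1984

The 14th occurrence is 13 intervals after the first: 13 × 20 = 260 days after 30 March 1984.
March has 31 days — 1 day to the end of March leaves 259.
April has 30 days (229 left).
May has 31 days (198 left).
June has 30 days (168 left).
July has 31 days (137 left).
August has 31 days (106 left).
September has 30 days (76 left).
October has 31 days (45 left).
November has 30 days (15 left).
15 days into December → 15 December 1984.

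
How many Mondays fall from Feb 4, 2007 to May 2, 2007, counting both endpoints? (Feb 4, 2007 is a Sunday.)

Feb 4, 2007 is a Sunday; the first Monday on or after it is Feb 5, 2007 (1 day later).
From Feb 5, 2007 to May 2, 2007: 23 + 31 + 30 + 2 = 86 days (rest of Feb, Mar, Apr, May).
86 ÷ 7 = 12 full weeks with remainder 2, so 12 more Mondays after the first → 13.

13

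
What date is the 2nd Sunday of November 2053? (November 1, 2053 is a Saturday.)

November 2053 begins on a Saturday, so the first Sunday is November 2 (1 day later).
The 2nd Sunday is 1 weeks later: 2 + 7 = 9.

2053-11-09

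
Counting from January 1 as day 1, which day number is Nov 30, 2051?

334

Days in months before Nov: 31 + 28 + 31 + 30 + 31 + 30 + 31 + 31 + 30 + 31 = 304.
Plus 30 days into Nov → day 334.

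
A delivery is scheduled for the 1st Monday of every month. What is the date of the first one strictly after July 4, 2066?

July 2066 starts on a Thursday, so its 1st Monday is July 5, 2066 (4 days in).
July 5, 2066 is after July 4, 2066, so that is the next one.

July 5, 2066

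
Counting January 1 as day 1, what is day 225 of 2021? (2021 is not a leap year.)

January has 31 days (225 − 31 = 194 remain).
February has 28 days (194 − 28 = 166 remain).
March has 31 days (166 − 31 = 135 remain).
April has 30 days (135 − 30 = 105 remain).
May has 31 days (105 − 31 = 74 remain).
June has 30 days (74 − 30 = 44 remain).
July has 31 days (44 − 31 = 13 remain).
13 into August → August 13.

2021-08-13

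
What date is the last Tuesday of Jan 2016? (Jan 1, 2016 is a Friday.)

Jan 2016 begins on a Friday, so the first Tuesday is Jan 5 (4 days later).
Jan 2016 has 31 days. Adding weeks: 5, 12, 19, 26 — the last one ≤ 31 is the 26th.

Jan 26, 2016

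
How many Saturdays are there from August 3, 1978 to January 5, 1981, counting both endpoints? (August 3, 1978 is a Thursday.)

August 3, 1978 is a Thursday; the first Saturday on or after it is August 5, 1978 (2 days later).
From August 5, 1978 to January 5, 1981: 148 + 365 + 366 + 5 = 884 days (rest of 1978, 1979, 1980, to January 5, 1981 in 1981).
884 ÷ 7 = 126 full weeks with remainder 2, so 126 more Saturdays after the first → 127.

127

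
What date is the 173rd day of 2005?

22 June 2005

January has 31 days (173 − 31 = 142 remain).
February has 28 days (142 − 28 = 114 remain).
March has 31 days (114 − 31 = 83 remain).
April has 30 days (83 − 30 = 53 remain).
May has 31 days (53 − 31 = 22 remain).
22 into June → June 22.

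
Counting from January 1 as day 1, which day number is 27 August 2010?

239

Days in months before August: 31 + 28 + 31 + 30 + 31 + 30 + 31 = 212.
Plus 27 days into August → day 239.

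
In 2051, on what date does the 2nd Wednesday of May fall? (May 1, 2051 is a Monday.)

May 2051 begins on a Monday, so the first Wednesday is May 3 (2 days later).
The 2nd Wednesday is 1 weeks later: 3 + 7 = 10.

May 10, 2051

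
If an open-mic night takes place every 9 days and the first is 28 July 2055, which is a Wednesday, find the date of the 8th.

The 8th occurrence is 7 intervals after the first: 7 × 9 = 63 days after 28 July 2055.
July has 31 days — 3 days to the end of July leaves 60.
August has 31 days (29 left).
29 days into September → 29 September 2055.

29 September 2055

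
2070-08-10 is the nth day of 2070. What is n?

Days in months before August: 31 + 28 + 31 + 30 + 31 + 30 + 31 = 212.
Plus 10 days into August → day 222.

222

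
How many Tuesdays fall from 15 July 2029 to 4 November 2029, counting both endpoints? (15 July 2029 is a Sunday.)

16

15 July 2029 is a Sunday; the first Tuesday on or after it is 17 July 2029 (2 days later).
From 17 July 2029 to 4 November 2029: 14 + 31 + 30 + 31 + 4 = 110 days (rest of July, August, September, October, November).
110 ÷ 7 = 15 full weeks with remainder 5, so 15 more Tuesdays after the first → 16.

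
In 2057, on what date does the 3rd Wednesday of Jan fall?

Jan 2057 begins on a Monday, so the first Wednesday is Jan 3 (2 days later).
The 3rd Wednesday is 2 weeks later: 3 + 14 = 17.

Jan 17, 2057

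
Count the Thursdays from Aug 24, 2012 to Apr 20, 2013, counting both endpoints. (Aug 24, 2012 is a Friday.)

Aug 24, 2012 is a Friday; the first Thursday on or after it is Aug 30, 2012 (6 days later).
From Aug 30, 2012 to Apr 20, 2013: 1 + 30 + 31 + 30 + 31 + 31 + 28 + 31 + 20 = 233 days (rest of Aug, Sep, Oct, Nov, Dec, Jan, Feb, Mar, Apr).
233 ÷ 7 = 33 full weeks with remainder 2, so 33 more Thursdays after the first → 34.

34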